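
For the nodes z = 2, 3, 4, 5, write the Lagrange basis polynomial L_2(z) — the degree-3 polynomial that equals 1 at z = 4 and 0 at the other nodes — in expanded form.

L_2(z) = (z - 2)(z - 3)(z - 5) / [(2)·(1)·(-1)]
       = (z^3 - 10z^2 + 31z - 30) / (-2)

L_2(z) = -(1/2)z^3 + 5z^2 - (31/2)z + 15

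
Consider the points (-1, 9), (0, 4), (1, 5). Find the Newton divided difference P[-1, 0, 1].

3

P[-1,0] = (4 - 9) / (0 - (-1)) = -5
P[0,1] = (5 - 4) / (1 - 0) = 1
P[-1,0,1] = (1 - (-5)) / (1 - (-1)) = 3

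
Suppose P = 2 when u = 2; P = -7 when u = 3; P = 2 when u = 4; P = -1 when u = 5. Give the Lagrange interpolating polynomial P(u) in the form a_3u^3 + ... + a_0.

P(u) = -5u^3 + 54u^2 - 184u + 194

L_0(u) = (u - 3)(u - 4)(u - 5) / [-6] = -(1/6)u^3 + 2u^2 - (47/6)u + 10
L_1(u) = (u - 2)(u - 4)(u - 5) / [2] = (1/2)u^3 - (11/2)u^2 + 19u - 20
L_2(u) = (u - 2)(u - 3)(u - 5) / [-2] = -(1/2)u^3 + 5u^2 - (31/2)u + 15
L_3(u) = (u - 2)(u - 3)(u - 4) / [6] = (1/6)u^3 - (3/2)u^2 + (13/3)u - 4
P(u) = 2·L_0 + (-7)·L_1 + 2·L_2 + (-1)·L_3
  2·L_0(u) = -(1/3)u^3 + 4u^2 - (47/3)u + 20
  (-7)·L_1(u) = -(7/2)u^3 + (77/2)u^2 - 133u + 140
  2·L_2(u) = -u^3 + 10u^2 - 31u + 30
  (-1)·L_3(u) = -(1/6)u^3 + (3/2)u^2 - (13/3)u + 4
Adding term by term: -5u^3 + 54u^2 - 184u + 194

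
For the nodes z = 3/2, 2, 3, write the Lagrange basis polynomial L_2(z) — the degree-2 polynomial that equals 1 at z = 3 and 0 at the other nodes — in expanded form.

L_2(z) = (2/3)z^2 - (7/3)z + 2

L_2(z) = (z - 3/2)(z - 2) / [(3/2)·(1)]
       = (z^2 - (7/2)z + 3) / (3/2)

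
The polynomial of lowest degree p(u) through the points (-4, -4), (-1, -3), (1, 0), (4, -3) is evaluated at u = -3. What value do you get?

-73/15

L_0(-3) = (-2)·(-4)·(-7)/[(-3)·(-5)·(-8)] = 7/15
L_1(-3) = (1)·(-4)·(-7)/[(3)·(-2)·(-5)] = 14/15
L_2(-3) = (1)·(-2)·(-7)/[(5)·(2)·(-3)] = -7/15
L_3(-3) = (1)·(-2)·(-4)/[(8)·(5)·(3)] = 1/15
Sum: (-4)·(7/15) + (-3)·(14/15) + 0 + (-3)·(1/15) = -73/15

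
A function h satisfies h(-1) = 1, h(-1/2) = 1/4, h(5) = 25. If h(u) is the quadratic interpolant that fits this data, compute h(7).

49

Evaluate each Lagrange basis at u = 7:
L_0(7) = (15/2)·(2)/[(-1/2)·(-6)] = 5
L_1(7) = (8)·(2)/[(1/2)·(-11/2)] = -64/11
L_2(7) = (8)·(15/2)/[(6)·(11/2)] = 20/11
Sum: 1·(5) + 1/4·(-64/11) + 25·(20/11) = 49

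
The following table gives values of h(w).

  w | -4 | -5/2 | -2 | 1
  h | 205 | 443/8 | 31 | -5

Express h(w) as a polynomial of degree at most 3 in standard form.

Build the Lagrange basis polynomials:
L_0(w) = (w + 5/2)(w + 2)(w - 1) / [-15] = -(1/15)w^3 - (7/30)w^2 - (1/30)w + 1/3
L_1(w) = (w + 4)(w + 2)(w - 1) / [21/8] = (8/21)w^3 + (40/21)w^2 + (16/21)w - 64/21
L_2(w) = (w + 4)(w + 5/2)(w - 1) / [-3] = -(1/3)w^3 - (11/6)w^2 - (7/6)w + 10/3
L_3(w) = (w + 4)(w + 5/2)(w + 2) / [105/2] = (2/105)w^3 + (17/105)w^2 + (46/105)w + 8/21
h(w) = 205·L_0 + (443/8)·L_1 + 31·L_2 + (-5)·L_3
  205·L_0(w) = -(41/3)w^3 - (287/6)w^2 - (41/6)w + 205/3
  (443/8)·L_1(w) = (443/21)w^3 + (2215/21)w^2 + (886/21)w - 3544/21
  31·L_2(w) = -(31/3)w^3 - (341/6)w^2 - (217/6)w + 310/3
  (-5)·L_3(w) = -(2/21)w^3 - (17/21)w^2 - (46/21)w - 40/21
Adding term by term: -3w^3 - 3w + 1

h(w) = -3w^3 - 3w + 1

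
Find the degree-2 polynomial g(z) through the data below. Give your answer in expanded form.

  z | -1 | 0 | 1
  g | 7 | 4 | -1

Newton's divided differences:
g[-1,0] = (4 - 7) / (0 - (-1)) = -3
g[0,1] = (-1 - 4) / (1 - 0) = -5
g[-1,0,1] = (-5 - (-3)) / (1 - (-1)) = -1
g(z) = 7 + (-3)·(z + 1) + (-1)·(z + 1)z
Expanding: g(z) = -z^2 - 4z + 4

g(z) = -z^2 - 4z + 4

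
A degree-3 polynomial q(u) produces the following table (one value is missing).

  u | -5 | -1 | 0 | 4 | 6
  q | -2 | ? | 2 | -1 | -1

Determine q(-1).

481/198

The 4 known values determine q uniquely (degree ≤ 3).
L_0(-1) = (-1)·(-5)·(-7)/[(-5)·(-9)·(-11)] = 7/99
L_1(-1) = (4)·(-5)·(-7)/[(5)·(-4)·(-6)] = 7/6
L_2(-1) = (4)·(-1)·(-7)/[(9)·(4)·(-2)] = -7/18
L_3(-1) = (4)·(-1)·(-5)/[(11)·(6)·(2)] = 5/33
Sum: (-2)·(7/99) + 2·(7/6) + (-1)·(-7/18) + (-1)·(5/33) = 481/198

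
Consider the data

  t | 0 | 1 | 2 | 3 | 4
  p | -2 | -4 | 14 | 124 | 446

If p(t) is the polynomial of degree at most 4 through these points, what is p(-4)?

446

L_0(-4) = (-5)·(-6)·(-7)·(-8)/[(-1)·(-2)·(-3)·(-4)] = 70
L_1(-4) = (-4)·(-6)·(-7)·(-8)/[(1)·(-1)·(-2)·(-3)] = -224
L_2(-4) = (-4)·(-5)·(-7)·(-8)/[(2)·(1)·(-1)·(-2)] = 280
L_3(-4) = (-4)·(-5)·(-6)·(-8)/[(3)·(2)·(1)·(-1)] = -160
L_4(-4) = (-4)·(-5)·(-6)·(-7)/[(4)·(3)·(2)·(1)] = 35
Sum: (-2)·(70) + (-4)·(-224) + 14·(280) + 124·(-160) + 446·(35) = 446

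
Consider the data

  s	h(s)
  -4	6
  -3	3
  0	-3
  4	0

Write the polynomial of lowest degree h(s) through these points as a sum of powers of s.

Build the Lagrange basis polynomials:
L_0(s) = (s + 3)s(s - 4) / [-32] = -(1/32)s^3 + (1/32)s^2 + (3/8)s
L_1(s) = (s + 4)s(s - 4) / [21] = (1/21)s^3 - (16/21)s
L_2(s) = (s + 4)(s + 3)(s - 4) / [-48] = -(1/48)s^3 - (1/16)s^2 + (1/3)s + 1
L_3(s) = (s + 4)(s + 3)s / [224] = (1/224)s^3 + (1/32)s^2 + (3/56)s
h(s) = 6·L_0 + 3·L_1 + (-3)·L_2 + 0·L_3
  6·L_0(s) = -(3/16)s^3 + (3/16)s^2 + (9/4)s
  3·L_1(s) = (1/7)s^3 - (16/7)s
  (-3)·L_2(s) = (1/16)s^3 + (3/16)s^2 - s - 3
  0·L_3(s) = 0
Adding term by term: (1/56)s^3 + (3/8)s^2 - (29/28)s - 3

h(s) = (1/56)s^3 + (3/8)s^2 - (29/28)s - 3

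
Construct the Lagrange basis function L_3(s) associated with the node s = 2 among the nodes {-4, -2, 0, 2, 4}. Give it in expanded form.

L_3(s) = -(1/96)s^4 - (1/48)s^3 + (1/6)s^2 + (1/3)s

L_3(s) = (s + 4)(s + 2)s(s - 4) / [(6)·(4)·(2)·(-2)]
       = (s^4 + 2s^3 - 16s^2 - 32s) / (-96)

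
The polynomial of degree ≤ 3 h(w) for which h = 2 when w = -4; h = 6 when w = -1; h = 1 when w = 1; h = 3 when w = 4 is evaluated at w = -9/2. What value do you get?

-325/192

L_0(-9/2) = (-7/2)·(-11/2)·(-17/2)/[(-3)·(-5)·(-8)] = 1309/960
L_1(-9/2) = (-1/2)·(-11/2)·(-17/2)/[(3)·(-2)·(-5)] = -187/240
L_2(-9/2) = (-1/2)·(-7/2)·(-17/2)/[(5)·(2)·(-3)] = 119/240
L_3(-9/2) = (-1/2)·(-7/2)·(-11/2)/[(8)·(5)·(3)] = -77/960
Sum: 2·(1309/960) + 6·(-187/240) + 1·(119/240) + 3·(-77/960) = -325/192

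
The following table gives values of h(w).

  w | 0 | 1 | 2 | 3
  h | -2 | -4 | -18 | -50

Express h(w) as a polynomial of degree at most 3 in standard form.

L_0(w) = (w - 1)(w - 2)(w - 3) / [-6] = -(1/6)w^3 + w^2 - (11/6)w + 1
L_1(w) = w(w - 2)(w - 3) / [2] = (1/2)w^3 - (5/2)w^2 + 3w
L_2(w) = w(w - 1)(w - 3) / [-2] = -(1/2)w^3 + 2w^2 - (3/2)w
L_3(w) = w(w - 1)(w - 2) / [6] = (1/6)w^3 - (1/2)w^2 + (1/3)w
h(w) = (-2)·L_0 + (-4)·L_1 + (-18)·L_2 + (-50)·L_3
  (-2)·L_0(w) = (1/3)w^3 - 2w^2 + (11/3)w - 2
  (-4)·L_1(w) = -2w^3 + 10w^2 - 12w
  (-18)·L_2(w) = 9w^3 - 36w^2 + 27w
  (-50)·L_3(w) = -(25/3)w^3 + 25w^2 - (50/3)w
Adding term by term: -w^3 - 3w^2 + 2w - 2

h(w) = -w^3 - 3w^2 + 2w - 2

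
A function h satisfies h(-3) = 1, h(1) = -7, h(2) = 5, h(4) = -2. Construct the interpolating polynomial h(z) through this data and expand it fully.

h(z) = -(239/210)z^3 + (14/5)z^2 + (347/30)z - 708/35

Newton's divided differences:
h[-3,1] = (-7 - 1) / (1 - (-3)) = -2
h[1,2] = (5 - (-7)) / (2 - 1) = 12
h[2,4] = (-2 - 5) / (4 - 2) = -7/2
h[-3,1,2] = (12 - (-2)) / (2 - (-3)) = 14/5
h[1,2,4] = (-7/2 - 12) / (4 - 1) = -31/6
h[-3,1,2,4] = (-31/6 - 14/5) / (4 - (-3)) = -239/210
h(z) = 1 + (-2)·(z + 3) + (14/5)·(z + 3)(z - 1) + (-239/210)·(z + 3)(z - 1)(z - 2)
Expanding: h(z) = -(239/210)z^3 + (14/5)z^2 + (347/30)z - 708/35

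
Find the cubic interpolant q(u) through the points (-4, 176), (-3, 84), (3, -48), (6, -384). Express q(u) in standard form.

Build the Lagrange basis polynomials:
L_0(u) = (u + 3)(u - 3)(u - 6) / [-70] = -(1/70)u^3 + (3/35)u^2 + (9/70)u - 27/35
L_1(u) = (u + 4)(u - 3)(u - 6) / [54] = (1/54)u^3 - (5/54)u^2 - (1/3)u + 4/3
L_2(u) = (u + 4)(u + 3)(u - 6) / [-126] = -(1/126)u^3 - (1/126)u^2 + (5/21)u + 4/7
L_3(u) = (u + 4)(u + 3)(u - 3) / [270] = (1/270)u^3 + (2/135)u^2 - (1/30)u - 2/15
q(u) = 176·L_0 + 84·L_1 + (-48)·L_2 + (-384)·L_3
  176·L_0(u) = -(88/35)u^3 + (528/35)u^2 + (792/35)u - 4752/35
  84·L_1(u) = (14/9)u^3 - (70/9)u^2 - 28u + 112
  (-48)·L_2(u) = (8/21)u^3 + (8/21)u^2 - (80/7)u - 192/7
  (-384)·L_3(u) = -(64/45)u^3 - (256/45)u^2 + (64/5)u + 256/5
Adding term by term: -2u^3 + 2u^2 - 4u

q(u) = -2u^3 + 2u^2 - 4u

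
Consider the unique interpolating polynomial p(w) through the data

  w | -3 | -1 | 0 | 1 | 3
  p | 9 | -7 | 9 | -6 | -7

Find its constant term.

Build the Lagrange basis polynomials:
L_0(w) = (w + 1)w(w - 1)(w - 3) / [144] = (1/144)w^4 - (1/48)w^3 - (1/144)w^2 + (1/48)w
L_1(w) = (w + 3)w(w - 1)(w - 3) / [-16] = -(1/16)w^4 + (1/16)w^3 + (9/16)w^2 - (9/16)w
L_2(w) = (w + 3)(w + 1)(w - 1)(w - 3) / [9] = (1/9)w^4 - (10/9)w^2 + 1
L_3(w) = (w + 3)(w + 1)w(w - 3) / [-16] = -(1/16)w^4 - (1/16)w^3 + (9/16)w^2 + (9/16)w
L_4(w) = (w + 3)(w + 1)w(w - 1) / [144] = (1/144)w^4 + (1/48)w^3 - (1/144)w^2 - (1/48)w
p(w) = 9·L_0 + (-7)·L_1 + 9·L_2 + (-6)·L_3 + (-7)·L_4
Only the constant term is needed; take it from each L_i and combine:
9·(0) + (-7)·(0) + 9·(1) + (-6)·(0) + (-7)·(0) = 9

9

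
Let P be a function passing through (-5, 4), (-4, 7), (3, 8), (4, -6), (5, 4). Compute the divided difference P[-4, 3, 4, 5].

P[-4,3] = (8 - 7) / (3 - (-4)) = 1/7
P[3,4] = (-6 - 8) / (4 - 3) = -14
P[4,5] = (4 - (-6)) / (5 - 4) = 10
P[-4,3,4] = (-14 - 1/7) / (4 - (-4)) = -99/56
P[3,4,5] = (10 - (-14)) / (5 - 3) = 12
P[-4,3,4,5] = (12 - (-99/56)) / (5 - (-4)) = 257/168

257/168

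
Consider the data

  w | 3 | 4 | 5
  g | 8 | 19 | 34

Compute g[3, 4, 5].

g[3,4] = (19 - 8) / (4 - 3) = 11
g[4,5] = (34 - 19) / (5 - 4) = 15
g[3,4,5] = (15 - 11) / (5 - 3) = 2

2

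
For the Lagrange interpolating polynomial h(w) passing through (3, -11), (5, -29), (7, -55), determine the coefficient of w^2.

-1

L_0(w) = (w - 5)(w - 7) / [8] = (1/8)w^2 - (3/2)w + 35/8
L_1(w) = (w - 3)(w - 7) / [-4] = -(1/4)w^2 + (5/2)w - 21/4
L_2(w) = (w - 3)(w - 5) / [8] = (1/8)w^2 - w + 15/8
h(w) = (-11)·L_0 + (-29)·L_1 + (-55)·L_2
Only the coefficient of w^2 is needed; take it from each L_i and combine:
(-11)·(1/8) + (-29)·(-1/4) + (-55)·(1/8) = -1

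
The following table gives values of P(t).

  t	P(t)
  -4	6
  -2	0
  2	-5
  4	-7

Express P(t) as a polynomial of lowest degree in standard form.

Newton's divided differences:
P[-4,-2] = (0 - 6) / (-2 - (-4)) = -3
P[-2,2] = (-5 - 0) / (2 - (-2)) = -5/4
P[2,4] = (-7 - (-5)) / (4 - 2) = -1
P[-4,-2,2] = (-5/4 - (-3)) / (2 - (-4)) = 7/24
P[-2,2,4] = (-1 - (-5/4)) / (4 - (-2)) = 1/24
P[-4,-2,2,4] = (1/24 - 7/24) / (4 - (-4)) = -1/32
P(t) = 6 + (-3)·(t + 4) + (7/24)·(t + 4)(t + 2) + (-1/32)·(t + 4)(t + 2)(t - 2)
Expanding: P(t) = -(1/32)t^3 + (1/6)t^2 - (9/8)t - 19/6

P(t) = -(1/32)t^3 + (1/6)t^2 - (9/8)t - 19/6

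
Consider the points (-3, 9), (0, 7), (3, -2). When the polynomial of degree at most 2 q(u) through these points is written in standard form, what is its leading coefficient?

-7/18

The leading coefficient equals the top divided difference q[-3,0,3].
q[-3,0] = (7 - 9) / (0 - (-3)) = -2/3
q[0,3] = (-2 - 7) / (3 - 0) = -3
q[-3,0,3] = (-3 - (-2/3)) / (3 - (-3)) = -7/18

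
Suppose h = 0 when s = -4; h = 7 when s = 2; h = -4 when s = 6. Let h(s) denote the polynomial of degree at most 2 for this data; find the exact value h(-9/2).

-297/160

Evaluate each Lagrange basis at s = -9/2:
L_0(-9/2) = (-13/2)·(-21/2)/[(-6)·(-10)] = 91/80
L_1(-9/2) = (-1/2)·(-21/2)/[(6)·(-4)] = -7/32
L_2(-9/2) = (-1/2)·(-13/2)/[(10)·(4)] = 13/160
Sum: 0 + 7·(-7/32) + (-4)·(13/160) = -297/160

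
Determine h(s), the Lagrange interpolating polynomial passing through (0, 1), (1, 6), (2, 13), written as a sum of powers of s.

h(s) = s^2 + 4s + 1

L_0(s) = (s - 1)(s - 2) / [2] = (1/2)s^2 - (3/2)s + 1
L_1(s) = s(s - 2) / [-1] = -s^2 + 2s
L_2(s) = s(s - 1) / [2] = (1/2)s^2 - (1/2)s
h(s) = 1·L_0 + 6·L_1 + 13·L_2
  1·L_0(s) = (1/2)s^2 - (3/2)s + 1
  6·L_1(s) = -6s^2 + 12s
  13·L_2(s) = (13/2)s^2 - (13/2)s
Adding term by term: s^2 + 4s + 1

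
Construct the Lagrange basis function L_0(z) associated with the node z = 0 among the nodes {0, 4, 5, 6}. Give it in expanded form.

L_0(z) = -(1/120)z^3 + (1/8)z^2 - (37/60)z + 1

L_0(z) = (z - 4)(z - 5)(z - 6) / [(-4)·(-5)·(-6)]
       = (z^3 - 15z^2 + 74z - 120) / (-120)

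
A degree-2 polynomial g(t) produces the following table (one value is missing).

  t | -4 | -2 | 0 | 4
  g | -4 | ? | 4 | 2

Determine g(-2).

The 3 known values determine g uniquely (degree ≤ 2).
Evaluate each Lagrange basis at t = -2:
L_0(-2) = (-2)·(-6)/[(-4)·(-8)] = 3/8
L_1(-2) = (2)·(-6)/[(4)·(-4)] = 3/4
L_2(-2) = (2)·(-2)/[(8)·(4)] = -1/8
Sum: (-4)·(3/8) + 4·(3/4) + 2·(-1/8) = 5/4

5/4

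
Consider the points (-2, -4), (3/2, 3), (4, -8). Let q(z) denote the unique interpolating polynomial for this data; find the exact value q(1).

Evaluate each Lagrange basis at z = 1:
L_0(1) = (-1/2)·(-3)/[(-7/2)·(-6)] = 1/14
L_1(1) = (3)·(-3)/[(7/2)·(-5/2)] = 36/35
L_2(1) = (3)·(-1/2)/[(6)·(5/2)] = -1/10
Sum: (-4)·(1/14) + 3·(36/35) + (-8)·(-1/10) = 18/5

18/5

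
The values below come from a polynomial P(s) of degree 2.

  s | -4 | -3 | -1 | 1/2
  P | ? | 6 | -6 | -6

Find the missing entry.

120/7

The 3 known values determine P uniquely (degree ≤ 2).
Evaluate each Lagrange basis at s = -4:
L_0(-4) = (-3)·(-9/2)/[(-2)·(-7/2)] = 27/14
L_1(-4) = (-1)·(-9/2)/[(2)·(-3/2)] = -3/2
L_2(-4) = (-1)·(-3)/[(7/2)·(3/2)] = 4/7
Sum: 6·(27/14) + (-6)·(-3/2) + (-6)·(4/7) = 120/7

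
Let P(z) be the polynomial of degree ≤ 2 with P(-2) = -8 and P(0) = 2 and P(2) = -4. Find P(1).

1

L_0(1) = (1)·(-1)/[(-2)·(-4)] = -1/8
L_1(1) = (3)·(-1)/[(2)·(-2)] = 3/4
L_2(1) = (3)·(1)/[(4)·(2)] = 3/8
Sum: (-8)·(-1/8) + 2·(3/4) + (-4)·(3/8) = 1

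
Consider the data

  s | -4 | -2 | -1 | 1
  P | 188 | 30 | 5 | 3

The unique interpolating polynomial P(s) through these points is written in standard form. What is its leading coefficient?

Build the Lagrange basis polynomials:
L_0(s) = (s + 2)(s + 1)(s - 1) / [-30] = -(1/30)s^3 - (1/15)s^2 + (1/30)s + 1/15
L_1(s) = (s + 4)(s + 1)(s - 1) / [6] = (1/6)s^3 + (2/3)s^2 - (1/6)s - 2/3
L_2(s) = (s + 4)(s + 2)(s - 1) / [-6] = -(1/6)s^3 - (5/6)s^2 - (1/3)s + 4/3
L_3(s) = (s + 4)(s + 2)(s + 1) / [30] = (1/30)s^3 + (7/30)s^2 + (7/15)s + 4/15
P(s) = 188·L_0 + 30·L_1 + 5·L_2 + 3·L_3
Only the coefficient of s^3 is needed; take it from each L_i and combine:
188·(-1/30) + 30·(1/6) + 5·(-1/6) + 3·(1/30) = -2

-2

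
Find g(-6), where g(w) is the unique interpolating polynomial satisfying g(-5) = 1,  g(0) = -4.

2

L_0(-6) = (-6)/[(-5)] = 6/5
L_1(-6) = (-1)/[(5)] = -1/5
Sum: 1·(6/5) + (-4)·(-1/5) = 2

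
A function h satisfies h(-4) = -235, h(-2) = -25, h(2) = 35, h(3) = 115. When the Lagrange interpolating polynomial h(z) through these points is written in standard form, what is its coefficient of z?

-1

L_0(z) = (z + 2)(z - 2)(z - 3) / [-84] = -(1/84)z^3 + (1/28)z^2 + (1/21)z - 1/7
L_1(z) = (z + 4)(z - 2)(z - 3) / [40] = (1/40)z^3 - (1/40)z^2 - (7/20)z + 3/5
L_2(z) = (z + 4)(z + 2)(z - 3) / [-24] = -(1/24)z^3 - (1/8)z^2 + (5/12)z + 1
L_3(z) = (z + 4)(z + 2)(z - 2) / [35] = (1/35)z^3 + (4/35)z^2 - (4/35)z - 16/35
h(z) = (-235)·L_0 + (-25)·L_1 + 35·L_2 + 115·L_3
Only the coefficient of z is needed; take it from each L_i and combine:
(-235)·(1/21) + (-25)·(-7/20) + 35·(5/12) + 115·(-4/35) = -1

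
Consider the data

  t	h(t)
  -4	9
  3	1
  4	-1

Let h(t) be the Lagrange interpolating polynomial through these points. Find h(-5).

65/7

Evaluate each Lagrange basis at t = -5:
L_0(-5) = (-8)·(-9)/[(-7)·(-8)] = 9/7
L_1(-5) = (-1)·(-9)/[(7)·(-1)] = -9/7
L_2(-5) = (-1)·(-8)/[(8)·(1)] = 1
Sum: 9·(9/7) + 1·(-9/7) + (-1)·(1) = 65/7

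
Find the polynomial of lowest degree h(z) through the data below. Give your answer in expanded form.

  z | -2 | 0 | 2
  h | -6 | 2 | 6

h(z) = -(1/2)z^2 + 3z + 2

L_0(z) = z(z - 2) / [8] = (1/8)z^2 - (1/4)z
L_1(z) = (z + 2)(z - 2) / [-4] = -(1/4)z^2 + 1
L_2(z) = (z + 2)z / [8] = (1/8)z^2 + (1/4)z
h(z) = (-6)·L_0 + 2·L_1 + 6·L_2
  (-6)·L_0(z) = -(3/4)z^2 + (3/2)z
  2·L_1(z) = -(1/2)z^2 + 2
  6·L_2(z) = (3/4)z^2 + (3/2)z
Adding term by term: -(1/2)z^2 + 3z + 2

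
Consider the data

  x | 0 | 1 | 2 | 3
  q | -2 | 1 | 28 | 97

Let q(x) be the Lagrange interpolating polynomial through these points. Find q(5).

433

L_0(5) = (4)·(3)·(2)/[(-1)·(-2)·(-3)] = -4
L_1(5) = (5)·(3)·(2)/[(1)·(-1)·(-2)] = 15
L_2(5) = (5)·(4)·(2)/[(2)·(1)·(-1)] = -20
L_3(5) = (5)·(4)·(3)/[(3)·(2)·(1)] = 10
Sum: (-2)·(-4) + 1·(15) + 28·(-20) + 97·(10) = 433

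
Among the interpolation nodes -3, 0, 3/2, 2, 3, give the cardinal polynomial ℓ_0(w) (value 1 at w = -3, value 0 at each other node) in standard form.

ℓ_0(w) = w(w - 3/2)(w - 2)(w - 3) / [(-3)·(-9/2)·(-5)·(-6)]
       = (w^4 - (13/2)w^3 + (27/2)w^2 - 9w) / (405)

ℓ_0(w) = (1/405)w^4 - (13/810)w^3 + (1/30)w^2 - (1/45)w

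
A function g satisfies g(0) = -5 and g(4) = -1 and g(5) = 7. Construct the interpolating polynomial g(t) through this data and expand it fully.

g(t) = (7/5)t^2 - (23/5)t - 5

Build the Lagrange basis polynomials:
L_0(t) = (t - 4)(t - 5) / [20] = (1/20)t^2 - (9/20)t + 1
L_1(t) = t(t - 5) / [-4] = -(1/4)t^2 + (5/4)t
L_2(t) = t(t - 4) / [5] = (1/5)t^2 - (4/5)t
g(t) = (-5)·L_0 + (-1)·L_1 + 7·L_2
  (-5)·L_0(t) = -(1/4)t^2 + (9/4)t - 5
  (-1)·L_1(t) = (1/4)t^2 - (5/4)t
  7·L_2(t) = (7/5)t^2 - (28/5)t
Adding term by term: (7/5)t^2 - (23/5)t - 5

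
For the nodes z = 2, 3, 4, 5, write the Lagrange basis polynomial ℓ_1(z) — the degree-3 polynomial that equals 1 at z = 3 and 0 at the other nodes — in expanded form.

ℓ_1(z) = (1/2)z^3 - (11/2)z^2 + 19z - 20

ℓ_1(z) = (z - 2)(z - 4)(z - 5) / [(1)·(-1)·(-2)]
       = (z^3 - 11z^2 + 38z - 40) / (2)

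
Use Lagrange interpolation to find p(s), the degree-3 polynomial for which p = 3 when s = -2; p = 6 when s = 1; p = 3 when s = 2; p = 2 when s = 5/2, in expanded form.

p(s) = (10/27)s^3 - (37/27)s^2 - (40/27)s + 229/27

L_0(s) = (s - 1)(s - 2)(s - 5/2) / [-54] = -(1/54)s^3 + (11/108)s^2 - (19/108)s + 5/54
L_1(s) = (s + 2)(s - 2)(s - 5/2) / [9/2] = (2/9)s^3 - (5/9)s^2 - (8/9)s + 20/9
L_2(s) = (s + 2)(s - 1)(s - 5/2) / [-2] = -(1/2)s^3 + (3/4)s^2 + (9/4)s - 5/2
L_3(s) = (s + 2)(s - 1)(s - 2) / [27/8] = (8/27)s^3 - (8/27)s^2 - (32/27)s + 32/27
p(s) = 3·L_0 + 6·L_1 + 3·L_2 + 2·L_3
  3·L_0(s) = -(1/18)s^3 + (11/36)s^2 - (19/36)s + 5/18
  6·L_1(s) = (4/3)s^3 - (10/3)s^2 - (16/3)s + 40/3
  3·L_2(s) = -(3/2)s^3 + (9/4)s^2 + (27/4)s - 15/2
  2·L_3(s) = (16/27)s^3 - (16/27)s^2 - (64/27)s + 64/27
Adding term by term: (10/27)s^3 - (37/27)s^2 - (40/27)s + 229/27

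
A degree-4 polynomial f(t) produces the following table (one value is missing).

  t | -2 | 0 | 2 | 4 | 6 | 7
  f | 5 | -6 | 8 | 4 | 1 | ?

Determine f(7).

1457/64

The 5 known values determine f uniquely (degree ≤ 4).
Evaluate each Lagrange basis at t = 7:
L_0(7) = (7)·(5)·(3)·(1)/[(-2)·(-4)·(-6)·(-8)] = 35/128
L_1(7) = (9)·(5)·(3)·(1)/[(2)·(-2)·(-4)·(-6)] = -45/32
L_2(7) = (9)·(7)·(3)·(1)/[(4)·(2)·(-2)·(-4)] = 189/64
L_3(7) = (9)·(7)·(5)·(1)/[(6)·(4)·(2)·(-2)] = -105/32
L_4(7) = (9)·(7)·(5)·(3)/[(8)·(6)·(4)·(2)] = 315/128
Sum: 5·(35/128) + (-6)·(-45/32) + 8·(189/64) + 4·(-105/32) + 1·(315/128) = 1457/64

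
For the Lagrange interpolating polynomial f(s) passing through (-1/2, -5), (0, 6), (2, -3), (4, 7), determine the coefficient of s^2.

L_0(s) = s(s - 2)(s - 4) / [-45/8] = -(8/45)s^3 + (16/15)s^2 - (64/45)s
L_1(s) = (s + 1/2)(s - 2)(s - 4) / [4] = (1/4)s^3 - (11/8)s^2 + (5/4)s + 1
L_2(s) = (s + 1/2)s(s - 4) / [-10] = -(1/10)s^3 + (7/20)s^2 + (1/5)s
L_3(s) = (s + 1/2)s(s - 2) / [36] = (1/36)s^3 - (1/24)s^2 - (1/36)s
f(s) = (-5)·L_0 + 6·L_1 + (-3)·L_2 + 7·L_3
Only the coefficient of s^2 is needed; take it from each L_i and combine:
(-5)·(16/15) + 6·(-11/8) + (-3)·(7/20) + 7·(-1/24) = -597/40

-597/40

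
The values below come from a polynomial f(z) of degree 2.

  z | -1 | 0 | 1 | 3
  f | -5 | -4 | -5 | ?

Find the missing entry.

The 3 known values determine f uniquely (degree ≤ 2).
Evaluate each Lagrange basis at z = 3:
L_0(3) = (3)·(2)/[(-1)·(-2)] = 3
L_1(3) = (4)·(2)/[(1)·(-1)] = -8
L_2(3) = (4)·(3)/[(2)·(1)] = 6
Sum: (-5)·(3) + (-4)·(-8) + (-5)·(6) = -13

-13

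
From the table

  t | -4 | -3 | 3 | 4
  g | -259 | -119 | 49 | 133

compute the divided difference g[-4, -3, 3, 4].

g[-4,-3] = (-119 - (-259)) / (-3 - (-4)) = 140
g[-3,3] = (49 - (-119)) / (3 - (-3)) = 28
g[3,4] = (133 - 49) / (4 - 3) = 84
g[-4,-3,3] = (28 - 140) / (3 - (-4)) = -16
g[-3,3,4] = (84 - 28) / (4 - (-3)) = 8
g[-4,-3,3,4] = (8 - (-16)) / (4 - (-4)) = 3

3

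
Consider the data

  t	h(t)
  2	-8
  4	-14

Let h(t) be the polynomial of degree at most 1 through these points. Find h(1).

-5

L_0(1) = (-3)/[(-2)] = 3/2
L_1(1) = (-1)/[(2)] = -1/2
Sum: (-8)·(3/2) + (-14)·(-1/2) = -5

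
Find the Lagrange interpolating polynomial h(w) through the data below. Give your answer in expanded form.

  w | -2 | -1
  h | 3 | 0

h(w) = -3w - 3

Build the Lagrange basis polynomials:
L_0(w) = (w + 1) / [-1] = -w - 1
L_1(w) = (w + 2) / [1] = w + 2
h(w) = 3·L_0 + 0·L_1
  3·L_0(w) = -3w - 3
  0·L_1(w) = 0
Adding term by term: -3w - 3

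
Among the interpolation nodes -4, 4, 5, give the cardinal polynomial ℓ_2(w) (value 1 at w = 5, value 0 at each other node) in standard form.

ℓ_2(w) = (w + 4)(w - 4) / [(9)·(1)]
       = (w^2 - 16) / (9)

ℓ_2(w) = (1/9)w^2 - 16/9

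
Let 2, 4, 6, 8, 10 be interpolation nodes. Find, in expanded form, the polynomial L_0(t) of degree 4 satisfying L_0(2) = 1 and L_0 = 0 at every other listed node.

L_0(t) = (t - 4)(t - 6)(t - 8)(t - 10) / [(-2)·(-4)·(-6)·(-8)]
       = (t^4 - 28t^3 + 284t^2 - 1232t + 1920) / (384)

L_0(t) = (1/384)t^4 - (7/96)t^3 + (71/96)t^2 - (77/24)t + 5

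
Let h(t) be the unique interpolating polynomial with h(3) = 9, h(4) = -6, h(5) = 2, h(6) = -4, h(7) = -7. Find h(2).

138

Evaluate each Lagrange basis at t = 2:
L_0(2) = (-2)·(-3)·(-4)·(-5)/[(-1)·(-2)·(-3)·(-4)] = 5
L_1(2) = (-1)·(-3)·(-4)·(-5)/[(1)·(-1)·(-2)·(-3)] = -10
L_2(2) = (-1)·(-2)·(-4)·(-5)/[(2)·(1)·(-1)·(-2)] = 10
L_3(2) = (-1)·(-2)·(-3)·(-5)/[(3)·(2)·(1)·(-1)] = -5
L_4(2) = (-1)·(-2)·(-3)·(-4)/[(4)·(3)·(2)·(1)] = 1
Sum: 9·(5) + (-6)·(-10) + 2·(10) + (-4)·(-5) + (-7)·(1) = 138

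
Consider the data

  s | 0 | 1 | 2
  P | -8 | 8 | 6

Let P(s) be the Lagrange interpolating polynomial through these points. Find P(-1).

Evaluate each Lagrange basis at s = -1:
L_0(-1) = (-2)·(-3)/[(-1)·(-2)] = 3
L_1(-1) = (-1)·(-3)/[(1)·(-1)] = -3
L_2(-1) = (-1)·(-2)/[(2)·(1)] = 1
Sum: (-8)·(3) + 8·(-3) + 6·(1) = -42

-42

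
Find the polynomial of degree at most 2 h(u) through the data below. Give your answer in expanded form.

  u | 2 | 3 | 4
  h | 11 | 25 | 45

Build the Lagrange basis polynomials:
L_0(u) = (u - 3)(u - 4) / [2] = (1/2)u^2 - (7/2)u + 6
L_1(u) = (u - 2)(u - 4) / [-1] = -u^2 + 6u - 8
L_2(u) = (u - 2)(u - 3) / [2] = (1/2)u^2 - (5/2)u + 3
h(u) = 11·L_0 + 25·L_1 + 45·L_2
  11·L_0(u) = (11/2)u^2 - (77/2)u + 66
  25·L_1(u) = -25u^2 + 150u - 200
  45·L_2(u) = (45/2)u^2 - (225/2)u + 135
Adding term by term: 3u^2 - u + 1

h(u) = 3u^2 - u + 1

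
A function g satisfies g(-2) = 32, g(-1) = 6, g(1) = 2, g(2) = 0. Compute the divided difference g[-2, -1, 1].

8

g[-2,-1] = (6 - 32) / (-1 - (-2)) = -26
g[-1,1] = (2 - 6) / (1 - (-1)) = -2
g[-2,-1,1] = (-2 - (-26)) / (1 - (-2)) = 8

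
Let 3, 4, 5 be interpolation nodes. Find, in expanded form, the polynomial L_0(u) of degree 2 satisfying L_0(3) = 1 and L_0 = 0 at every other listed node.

L_0(u) = (1/2)u^2 - (9/2)u + 10

L_0(u) = (u - 4)(u - 5) / [(-1)·(-2)]
       = (u^2 - 9u + 20) / (2)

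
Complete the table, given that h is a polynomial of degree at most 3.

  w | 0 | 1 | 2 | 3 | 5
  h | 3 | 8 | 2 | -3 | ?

38

The 4 known values determine h uniquely (degree ≤ 3).
Evaluate each Lagrange basis at w = 5:
L_0(5) = (4)·(3)·(2)/[(-1)·(-2)·(-3)] = -4
L_1(5) = (5)·(3)·(2)/[(1)·(-1)·(-2)] = 15
L_2(5) = (5)·(4)·(2)/[(2)·(1)·(-1)] = -20
L_3(5) = (5)·(4)·(3)/[(3)·(2)·(1)] = 10
Sum: 3·(-4) + 8·(15) + 2·(-20) + (-3)·(10) = 38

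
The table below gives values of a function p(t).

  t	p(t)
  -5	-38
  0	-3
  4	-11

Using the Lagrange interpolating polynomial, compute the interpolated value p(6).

L_0(6) = (6)·(2)/[(-5)·(-9)] = 4/15
L_1(6) = (11)·(2)/[(5)·(-4)] = -11/10
L_2(6) = (11)·(6)/[(9)·(4)] = 11/6
Sum: (-38)·(4/15) + (-3)·(-11/10) + (-11)·(11/6) = -27

-27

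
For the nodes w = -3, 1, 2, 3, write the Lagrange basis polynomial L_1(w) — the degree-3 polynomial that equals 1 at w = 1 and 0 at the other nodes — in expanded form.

L_1(w) = (1/8)w^3 - (1/4)w^2 - (9/8)w + 9/4

L_1(w) = (w + 3)(w - 2)(w - 3) / [(4)·(-1)·(-2)]
       = (w^3 - 2w^2 - 9w + 18) / (8)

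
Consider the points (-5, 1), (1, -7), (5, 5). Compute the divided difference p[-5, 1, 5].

13/30

p[-5,1] = (-7 - 1) / (1 - (-5)) = -4/3
p[1,5] = (5 - (-7)) / (5 - 1) = 3
p[-5,1,5] = (3 - (-4/3)) / (5 - (-5)) = 13/30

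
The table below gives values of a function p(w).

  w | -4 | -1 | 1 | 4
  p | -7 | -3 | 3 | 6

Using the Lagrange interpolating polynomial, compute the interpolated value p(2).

107/20

Evaluate each Lagrange basis at w = 2:
L_0(2) = (3)·(1)·(-2)/[(-3)·(-5)·(-8)] = 1/20
L_1(2) = (6)·(1)·(-2)/[(3)·(-2)·(-5)] = -2/5
L_2(2) = (6)·(3)·(-2)/[(5)·(2)·(-3)] = 6/5
L_3(2) = (6)·(3)·(1)/[(8)·(5)·(3)] = 3/20
Sum: (-7)·(1/20) + (-3)·(-2/5) + 3·(6/5) + 6·(3/20) = 107/20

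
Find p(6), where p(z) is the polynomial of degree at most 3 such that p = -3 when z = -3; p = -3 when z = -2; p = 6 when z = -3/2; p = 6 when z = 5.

L_0(6) = (8)·(15/2)·(1)/[(-1)·(-3/2)·(-8)] = -5
L_1(6) = (9)·(15/2)·(1)/[(1)·(-1/2)·(-7)] = 135/7
L_2(6) = (9)·(8)·(1)/[(3/2)·(1/2)·(-13/2)] = -192/13
L_3(6) = (9)·(8)·(15/2)/[(8)·(7)·(13/2)] = 135/91
Sum: (-3)·(-5) + (-3)·(135/7) + 6·(-192/13) + 6·(135/91) = -858/7

-858/7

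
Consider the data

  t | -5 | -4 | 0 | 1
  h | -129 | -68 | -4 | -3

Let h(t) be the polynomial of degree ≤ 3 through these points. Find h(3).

L_0(3) = (7)·(3)·(2)/[(-1)·(-5)·(-6)] = -7/5
L_1(3) = (8)·(3)·(2)/[(1)·(-4)·(-5)] = 12/5
L_2(3) = (8)·(7)·(2)/[(5)·(4)·(-1)] = -28/5
L_3(3) = (8)·(7)·(3)/[(6)·(5)·(1)] = 28/5
Sum: (-129)·(-7/5) + (-68)·(12/5) + (-4)·(-28/5) + (-3)·(28/5) = 23

23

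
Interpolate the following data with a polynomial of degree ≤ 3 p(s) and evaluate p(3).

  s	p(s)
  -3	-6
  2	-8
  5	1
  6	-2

L_0(3) = (1)·(-2)·(-3)/[(-5)·(-8)·(-9)] = -1/60
L_1(3) = (6)·(-2)·(-3)/[(5)·(-3)·(-4)] = 3/5
L_2(3) = (6)·(1)·(-3)/[(8)·(3)·(-1)] = 3/4
L_3(3) = (6)·(1)·(-2)/[(9)·(4)·(1)] = -1/3
Sum: (-6)·(-1/60) + (-8)·(3/5) + 1·(3/4) + (-2)·(-1/3) = -197/60

-197/60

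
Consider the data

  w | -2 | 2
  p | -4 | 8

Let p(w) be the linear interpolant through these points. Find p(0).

Evaluate each Lagrange basis at w = 0:
L_0(0) = (-2)/[(-4)] = 1/2
L_1(0) = (2)/[(4)] = 1/2
Sum: (-4)·(1/2) + 8·(1/2) = 2

2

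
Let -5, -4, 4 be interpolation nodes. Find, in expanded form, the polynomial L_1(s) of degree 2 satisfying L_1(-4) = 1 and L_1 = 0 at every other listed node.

L_1(s) = -(1/8)s^2 - (1/8)s + 5/2

L_1(s) = (s + 5)(s - 4) / [(1)·(-8)]
       = (s^2 + s - 20) / (-8)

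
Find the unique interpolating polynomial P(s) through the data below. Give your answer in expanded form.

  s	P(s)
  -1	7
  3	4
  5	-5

Build the Lagrange basis polynomials:
L_0(s) = (s - 3)(s - 5) / [24] = (1/24)s^2 - (1/3)s + 5/8
L_1(s) = (s + 1)(s - 5) / [-8] = -(1/8)s^2 + (1/2)s + 5/8
L_2(s) = (s + 1)(s - 3) / [12] = (1/12)s^2 - (1/6)s - 1/4
P(s) = 7·L_0 + 4·L_1 + (-5)·L_2
  7·L_0(s) = (7/24)s^2 - (7/3)s + 35/8
  4·L_1(s) = -(1/2)s^2 + 2s + 5/2
  (-5)·L_2(s) = -(5/12)s^2 + (5/6)s + 5/4
Adding term by term: -(5/8)s^2 + (1/2)s + 65/8

P(s) = -(5/8)s^2 + (1/2)s + 65/8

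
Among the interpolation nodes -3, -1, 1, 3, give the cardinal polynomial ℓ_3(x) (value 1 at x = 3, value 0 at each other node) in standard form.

ℓ_3(x) = (x + 3)(x + 1)(x - 1) / [(6)·(4)·(2)]
       = (x^3 + 3x^2 - x - 3) / (48)

ℓ_3(x) = (1/48)x^3 + (1/16)x^2 - (1/48)x - 1/16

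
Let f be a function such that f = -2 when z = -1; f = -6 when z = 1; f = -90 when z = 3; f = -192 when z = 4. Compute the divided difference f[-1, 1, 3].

-10

f[-1,1] = (-6 - (-2)) / (1 - (-1)) = -2
f[1,3] = (-90 - (-6)) / (3 - 1) = -42
f[-1,1,3] = (-42 - (-2)) / (3 - (-1)) = -10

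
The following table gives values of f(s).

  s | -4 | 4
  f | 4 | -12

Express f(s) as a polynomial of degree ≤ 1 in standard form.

f(s) = -2s - 4

L_0(s) = (s - 4) / [-8] = -(1/8)s + 1/2
L_1(s) = (s + 4) / [8] = (1/8)s + 1/2
f(s) = 4·L_0 + (-12)·L_1
  4·L_0(s) = -(1/2)s + 2
  (-12)·L_1(s) = -(3/2)s - 6
Adding term by term: -2s - 4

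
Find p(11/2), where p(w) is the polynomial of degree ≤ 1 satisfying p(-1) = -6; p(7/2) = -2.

-2/9

Evaluate each Lagrange basis at w = 11/2:
L_0(11/2) = (2)/[(-9/2)] = -4/9
L_1(11/2) = (13/2)/[(9/2)] = 13/9
Sum: (-6)·(-4/9) + (-2)·(13/9) = -2/9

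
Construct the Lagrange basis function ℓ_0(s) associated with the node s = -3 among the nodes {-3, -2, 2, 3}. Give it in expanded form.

ℓ_0(s) = (s + 2)(s - 2)(s - 3) / [(-1)·(-5)·(-6)]
       = (s^3 - 3s^2 - 4s + 12) / (-30)

ℓ_0(s) = -(1/30)s^3 + (1/10)s^2 + (2/15)s - 2/5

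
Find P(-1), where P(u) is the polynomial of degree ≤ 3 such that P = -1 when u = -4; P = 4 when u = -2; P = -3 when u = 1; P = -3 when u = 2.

Evaluate each Lagrange basis at u = -1:
L_0(-1) = (1)·(-2)·(-3)/[(-2)·(-5)·(-6)] = -1/10
L_1(-1) = (3)·(-2)·(-3)/[(2)·(-3)·(-4)] = 3/4
L_2(-1) = (3)·(1)·(-3)/[(5)·(3)·(-1)] = 3/5
L_3(-1) = (3)·(1)·(-2)/[(6)·(4)·(1)] = -1/4
Sum: (-1)·(-1/10) + 4·(3/4) + (-3)·(3/5) + (-3)·(-1/4) = 41/20

41/20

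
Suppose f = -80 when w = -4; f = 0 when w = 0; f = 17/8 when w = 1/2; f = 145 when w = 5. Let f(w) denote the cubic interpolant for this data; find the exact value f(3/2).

75/8

Evaluate each Lagrange basis at w = 3/2:
L_0(3/2) = (3/2)·(1)·(-7/2)/[(-4)·(-9/2)·(-9)] = 7/216
L_1(3/2) = (11/2)·(1)·(-7/2)/[(4)·(-1/2)·(-5)] = -77/40
L_2(3/2) = (11/2)·(3/2)·(-7/2)/[(9/2)·(1/2)·(-9/2)] = 77/27
L_3(3/2) = (11/2)·(3/2)·(1)/[(9)·(5)·(9/2)] = 11/270
Sum: (-80)·(7/216) + 0 + 17/8·(77/27) + 145·(11/270) = 75/8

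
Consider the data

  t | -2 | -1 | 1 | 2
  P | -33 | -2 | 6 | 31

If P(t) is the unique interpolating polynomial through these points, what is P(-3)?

-114

Evaluate each Lagrange basis at t = -3:
L_0(-3) = (-2)·(-4)·(-5)/[(-1)·(-3)·(-4)] = 10/3
L_1(-3) = (-1)·(-4)·(-5)/[(1)·(-2)·(-3)] = -10/3
L_2(-3) = (-1)·(-2)·(-5)/[(3)·(2)·(-1)] = 5/3
L_3(-3) = (-1)·(-2)·(-4)/[(4)·(3)·(1)] = -2/3
Sum: (-33)·(10/3) + (-2)·(-10/3) + 6·(5/3) + 31·(-2/3) = -114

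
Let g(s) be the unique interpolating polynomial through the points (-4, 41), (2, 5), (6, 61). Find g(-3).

Evaluate each Lagrange basis at s = -3:
L_0(-3) = (-5)·(-9)/[(-6)·(-10)] = 3/4
L_1(-3) = (1)·(-9)/[(6)·(-4)] = 3/8
L_2(-3) = (1)·(-5)/[(10)·(4)] = -1/8
Sum: 41·(3/4) + 5·(3/8) + 61·(-1/8) = 25

25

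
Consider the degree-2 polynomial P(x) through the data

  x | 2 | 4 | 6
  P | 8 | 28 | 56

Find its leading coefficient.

1

L_0(x) = (x - 4)(x - 6) / [8] = (1/8)x^2 - (5/4)x + 3
L_1(x) = (x - 2)(x - 6) / [-4] = -(1/4)x^2 + 2x - 3
L_2(x) = (x - 2)(x - 4) / [8] = (1/8)x^2 - (3/4)x + 1
P(x) = 8·L_0 + 28·L_1 + 56·L_2
Only the coefficient of x^2 is needed; take it from each L_i and combine:
8·(1/8) + 28·(-1/4) + 56·(1/8) = 1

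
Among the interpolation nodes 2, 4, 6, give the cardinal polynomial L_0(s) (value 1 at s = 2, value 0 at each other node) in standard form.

L_0(s) = (s - 4)(s - 6) / [(-2)·(-4)]
       = (s^2 - 10s + 24) / (8)

L_0(s) = (1/8)s^2 - (5/4)s + 3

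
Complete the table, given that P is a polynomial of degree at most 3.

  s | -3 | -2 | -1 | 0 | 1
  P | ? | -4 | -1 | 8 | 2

20

The 4 known values determine P uniquely (degree ≤ 3).
L_0(-3) = (-2)·(-3)·(-4)/[(-1)·(-2)·(-3)] = 4
L_1(-3) = (-1)·(-3)·(-4)/[(1)·(-1)·(-2)] = -6
L_2(-3) = (-1)·(-2)·(-4)/[(2)·(1)·(-1)] = 4
L_3(-3) = (-1)·(-2)·(-3)/[(3)·(2)·(1)] = -1
Sum: (-4)·(4) + (-1)·(-6) + 8·(4) + 2·(-1) = 20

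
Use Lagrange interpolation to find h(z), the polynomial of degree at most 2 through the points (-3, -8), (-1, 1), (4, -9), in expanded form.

L_0(z) = (z + 1)(z - 4) / [14] = (1/14)z^2 - (3/14)z - 2/7
L_1(z) = (z + 3)(z - 4) / [-10] = -(1/10)z^2 + (1/10)z + 6/5
L_2(z) = (z + 3)(z + 1) / [35] = (1/35)z^2 + (4/35)z + 3/35
h(z) = (-8)·L_0 + 1·L_1 + (-9)·L_2
  (-8)·L_0(z) = -(4/7)z^2 + (12/7)z + 16/7
  1·L_1(z) = -(1/10)z^2 + (1/10)z + 6/5
  (-9)·L_2(z) = -(9/35)z^2 - (36/35)z - 27/35
Adding term by term: -(13/14)z^2 + (11/14)z + 19/7

h(z) = -(13/14)z^2 + (11/14)z + 19/7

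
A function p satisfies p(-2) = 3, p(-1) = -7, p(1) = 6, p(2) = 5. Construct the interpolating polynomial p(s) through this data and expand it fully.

Build the Lagrange basis polynomials:
L_0(s) = (s + 1)(s - 1)(s - 2) / [-12] = -(1/12)s^3 + (1/6)s^2 + (1/12)s - 1/6
L_1(s) = (s + 2)(s - 1)(s - 2) / [6] = (1/6)s^3 - (1/6)s^2 - (2/3)s + 2/3
L_2(s) = (s + 2)(s + 1)(s - 2) / [-6] = -(1/6)s^3 - (1/6)s^2 + (2/3)s + 2/3
L_3(s) = (s + 2)(s + 1)(s - 1) / [12] = (1/12)s^3 + (1/6)s^2 - (1/12)s - 1/6
p(s) = 3·L_0 + (-7)·L_1 + 6·L_2 + 5·L_3
  3·L_0(s) = -(1/4)s^3 + (1/2)s^2 + (1/4)s - 1/2
  (-7)·L_1(s) = -(7/6)s^3 + (7/6)s^2 + (14/3)s - 14/3
  6·L_2(s) = -s^3 - s^2 + 4s + 4
  5·L_3(s) = (5/12)s^3 + (5/6)s^2 - (5/12)s - 5/6
Adding term by term: -2s^3 + (3/2)s^2 + (17/2)s - 2

p(s) = -2s^3 + (3/2)s^2 + (17/2)s - 2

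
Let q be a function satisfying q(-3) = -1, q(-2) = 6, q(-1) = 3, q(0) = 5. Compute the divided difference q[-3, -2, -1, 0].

q[-3,-2] = (6 - (-1)) / (-2 - (-3)) = 7
q[-2,-1] = (3 - 6) / (-1 - (-2)) = -3
q[-1,0] = (5 - 3) / (0 - (-1)) = 2
q[-3,-2,-1] = (-3 - 7) / (-1 - (-3)) = -5
q[-2,-1,0] = (2 - (-3)) / (0 - (-2)) = 5/2
q[-3,-2,-1,0] = (5/2 - (-5)) / (0 - (-3)) = 5/2

5/2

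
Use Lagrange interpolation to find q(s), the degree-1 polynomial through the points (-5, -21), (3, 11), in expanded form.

q(s) = 4s - 1

Build the Lagrange basis polynomials:
L_0(s) = (s - 3) / [-8] = -(1/8)s + 3/8
L_1(s) = (s + 5) / [8] = (1/8)s + 5/8
q(s) = (-21)·L_0 + 11·L_1
  (-21)·L_0(s) = (21/8)s - 63/8
  11·L_1(s) = (11/8)s + 55/8
Adding term by term: 4s - 1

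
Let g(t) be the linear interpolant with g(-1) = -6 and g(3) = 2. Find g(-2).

L_0(-2) = (-5)/[(-4)] = 5/4
L_1(-2) = (-1)/[(4)] = -1/4
Sum: (-6)·(5/4) + 2·(-1/4) = -8

-8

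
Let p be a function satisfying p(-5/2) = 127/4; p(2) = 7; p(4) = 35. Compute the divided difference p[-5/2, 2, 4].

p[-5/2,2] = (7 - 127/4) / (2 - (-5/2)) = -11/2
p[2,4] = (35 - 7) / (4 - 2) = 14
p[-5/2,2,4] = (14 - (-11/2)) / (4 - (-5/2)) = 3

3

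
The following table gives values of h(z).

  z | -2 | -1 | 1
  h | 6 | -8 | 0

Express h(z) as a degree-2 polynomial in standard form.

Build the Lagrange basis polynomials:
L_0(z) = (z + 1)(z - 1) / [3] = (1/3)z^2 - 1/3
L_1(z) = (z + 2)(z - 1) / [-2] = -(1/2)z^2 - (1/2)z + 1
L_2(z) = (z + 2)(z + 1) / [6] = (1/6)z^2 + (1/2)z + 1/3
h(z) = 6·L_0 + (-8)·L_1 + 0·L_2
  6·L_0(z) = 2z^2 - 2
  (-8)·L_1(z) = 4z^2 + 4z - 8
  0·L_2(z) = 0
Adding term by term: 6z^2 + 4z - 10

h(z) = 6z^2 + 4z - 10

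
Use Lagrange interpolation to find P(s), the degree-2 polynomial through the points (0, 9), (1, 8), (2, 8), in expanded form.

L_0(s) = (s - 1)(s - 2) / [2] = (1/2)s^2 - (3/2)s + 1
L_1(s) = s(s - 2) / [-1] = -s^2 + 2s
L_2(s) = s(s - 1) / [2] = (1/2)s^2 - (1/2)s
P(s) = 9·L_0 + 8·L_1 + 8·L_2
  9·L_0(s) = (9/2)s^2 - (27/2)s + 9
  8·L_1(s) = -8s^2 + 16s
  8·L_2(s) = 4s^2 - 4s
Adding term by term: (1/2)s^2 - (3/2)s + 9

P(s) = (1/2)s^2 - (3/2)s + 9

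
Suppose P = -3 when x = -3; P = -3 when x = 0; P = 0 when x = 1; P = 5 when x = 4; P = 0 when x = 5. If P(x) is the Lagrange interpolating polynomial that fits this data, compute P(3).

1521/280

Evaluate each Lagrange basis at x = 3:
L_0(3) = (3)·(2)·(-1)·(-2)/[(-3)·(-4)·(-7)·(-8)] = 1/56
L_1(3) = (6)·(2)·(-1)·(-2)/[(3)·(-1)·(-4)·(-5)] = -2/5
L_2(3) = (6)·(3)·(-1)·(-2)/[(4)·(1)·(-3)·(-4)] = 3/4
L_3(3) = (6)·(3)·(2)·(-2)/[(7)·(4)·(3)·(-1)] = 6/7
L_4(3) = (6)·(3)·(2)·(-1)/[(8)·(5)·(4)·(1)] = -9/40
Sum: (-3)·(1/56) + (-3)·(-2/5) + 0 + 5·(6/7) + 0 = 1521/280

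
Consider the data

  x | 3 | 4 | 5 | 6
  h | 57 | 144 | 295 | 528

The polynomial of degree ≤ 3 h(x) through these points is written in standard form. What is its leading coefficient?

3

The leading coefficient equals the top divided difference h[3,4,5,6].
h[3,4] = (144 - 57) / (4 - 3) = 87
h[4,5] = (295 - 144) / (5 - 4) = 151
h[5,6] = (528 - 295) / (6 - 5) = 233
h[3,4,5] = (151 - 87) / (5 - 3) = 32
h[4,5,6] = (233 - 151) / (6 - 4) = 41
h[3,4,5,6] = (41 - 32) / (6 - 3) = 3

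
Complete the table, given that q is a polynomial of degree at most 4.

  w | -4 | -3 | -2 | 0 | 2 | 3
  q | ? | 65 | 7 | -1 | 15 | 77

231

The 5 known values determine q uniquely (degree ≤ 4).
Evaluate each Lagrange basis at w = -4:
L_0(-4) = (-2)·(-4)·(-6)·(-7)/[(-1)·(-3)·(-5)·(-6)] = 56/15
L_1(-4) = (-1)·(-4)·(-6)·(-7)/[(1)·(-2)·(-4)·(-5)] = -21/5
L_2(-4) = (-1)·(-2)·(-6)·(-7)/[(3)·(2)·(-2)·(-3)] = 7/3
L_3(-4) = (-1)·(-2)·(-4)·(-7)/[(5)·(4)·(2)·(-1)] = -7/5
L_4(-4) = (-1)·(-2)·(-4)·(-6)/[(6)·(5)·(3)·(1)] = 8/15
Sum: 65·(56/15) + 7·(-21/5) + (-1)·(7/3) + 15·(-7/5) + 77·(8/15) = 231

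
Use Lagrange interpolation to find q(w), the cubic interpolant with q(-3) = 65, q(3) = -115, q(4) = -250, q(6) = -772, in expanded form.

L_0(w) = (w - 3)(w - 4)(w - 6) / [-378] = -(1/378)w^3 + (13/378)w^2 - (1/7)w + 4/21
L_1(w) = (w + 3)(w - 4)(w - 6) / [18] = (1/18)w^3 - (7/18)w^2 - (1/3)w + 4
L_2(w) = (w + 3)(w - 3)(w - 6) / [-14] = -(1/14)w^3 + (3/7)w^2 + (9/14)w - 27/7
L_3(w) = (w + 3)(w - 3)(w - 4) / [54] = (1/54)w^3 - (2/27)w^2 - (1/6)w + 2/3
q(w) = 65·L_0 + (-115)·L_1 + (-250)·L_2 + (-772)·L_3
  65·L_0(w) = -(65/378)w^3 + (845/378)w^2 - (65/7)w + 260/21
  (-115)·L_1(w) = -(115/18)w^3 + (805/18)w^2 + (115/3)w - 460
  (-250)·L_2(w) = (125/7)w^3 - (750/7)w^2 - (1125/7)w + 6750/7
  (-772)·L_3(w) = -(386/27)w^3 + (1544/27)w^2 + (386/3)w - 1544/3
Adding term by term: -3w^3 - 3w^2 - 3w + 2

q(w) = -3w^3 - 3w^2 - 3w + 2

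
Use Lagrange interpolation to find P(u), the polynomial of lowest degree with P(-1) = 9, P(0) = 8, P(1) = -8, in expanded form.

L_0(u) = u(u - 1) / [2] = (1/2)u^2 - (1/2)u
L_1(u) = (u + 1)(u - 1) / [-1] = -u^2 + 1
L_2(u) = (u + 1)u / [2] = (1/2)u^2 + (1/2)u
P(u) = 9·L_0 + 8·L_1 + (-8)·L_2
  9·L_0(u) = (9/2)u^2 - (9/2)u
  8·L_1(u) = -8u^2 + 8
  (-8)·L_2(u) = -4u^2 - 4u
Adding term by term: -(15/2)u^2 - (17/2)u + 8

P(u) = -(15/2)u^2 - (17/2)u + 8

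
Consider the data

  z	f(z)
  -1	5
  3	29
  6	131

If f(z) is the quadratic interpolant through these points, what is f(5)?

Evaluate each Lagrange basis at z = 5:
L_0(5) = (2)·(-1)/[(-4)·(-7)] = -1/14
L_1(5) = (6)·(-1)/[(4)·(-3)] = 1/2
L_2(5) = (6)·(2)/[(7)·(3)] = 4/7
Sum: 5·(-1/14) + 29·(1/2) + 131·(4/7) = 89

89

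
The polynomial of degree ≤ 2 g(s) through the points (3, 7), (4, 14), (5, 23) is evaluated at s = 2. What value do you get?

Using Newton's divided-difference form:
g[3,4] = (14 - 7) / (4 - 3) = 7
g[4,5] = (23 - 14) / (5 - 4) = 9
g[3,4,5] = (9 - 7) / (5 - 3) = 1
g(2) = 7 + 7·(-1) + 1·(-1)·(-2) = 2

2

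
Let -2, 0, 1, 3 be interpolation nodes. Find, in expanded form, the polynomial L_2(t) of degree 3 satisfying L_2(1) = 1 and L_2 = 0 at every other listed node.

L_2(t) = (t + 2)t(t - 3) / [(3)·(1)·(-2)]
       = (t^3 - t^2 - 6t) / (-6)

L_2(t) = -(1/6)t^3 + (1/6)t^2 + t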